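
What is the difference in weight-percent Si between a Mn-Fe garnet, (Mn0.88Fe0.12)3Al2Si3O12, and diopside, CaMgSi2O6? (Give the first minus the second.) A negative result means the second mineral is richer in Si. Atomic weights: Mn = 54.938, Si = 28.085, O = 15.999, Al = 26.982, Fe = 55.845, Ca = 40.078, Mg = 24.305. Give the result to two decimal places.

-8.93 percentage points

M((Mn0.88Fe0.12)3Al2Si3O12) = 495.348 g/mol, so wt% Si = 84.255/495.348 × 100 = 17.01%.
M(CaMgSi2O6) = 216.547 g/mol, so wt% Si = 56.170/216.547 × 100 = 25.94%.
17.01 − 25.94 = -8.93 pp.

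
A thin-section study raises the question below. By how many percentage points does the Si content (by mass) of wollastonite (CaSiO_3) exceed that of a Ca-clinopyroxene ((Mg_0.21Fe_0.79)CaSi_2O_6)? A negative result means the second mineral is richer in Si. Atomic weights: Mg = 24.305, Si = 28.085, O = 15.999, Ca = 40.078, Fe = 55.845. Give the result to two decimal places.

M(CaSiO_3) = 116.160 g/mol, so wt% Si = 28.085/116.160 × 100 = 24.18%.
M((Mg_0.21Fe_0.79)CaSi_2O_6) = 241.464 g/mol, so wt% Si = 56.170/241.464 × 100 = 23.26%.
24.18 − 23.26 = 0.92 pp.

0.92 percentage points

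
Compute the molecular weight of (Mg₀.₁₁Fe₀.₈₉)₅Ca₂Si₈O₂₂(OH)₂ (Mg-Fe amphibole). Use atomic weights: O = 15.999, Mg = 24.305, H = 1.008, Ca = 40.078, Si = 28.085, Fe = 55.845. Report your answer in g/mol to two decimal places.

952.71 g/mol

M = 0.55(24.305) + 4.45(55.845) + 2(40.078) + 8(28.085) + 24(15.999) + 2(1.008)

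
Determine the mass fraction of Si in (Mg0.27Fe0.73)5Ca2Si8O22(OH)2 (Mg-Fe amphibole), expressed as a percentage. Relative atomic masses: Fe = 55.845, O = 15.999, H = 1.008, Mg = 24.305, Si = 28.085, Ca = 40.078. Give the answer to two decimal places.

24.22 mass %

Molar mass of (Mg0.27Fe0.73)5Ca2Si8O22(OH)2: 1.35×24.305 + 3.65×55.845 + 2×40.078 + 8×28.085 + 24×15.999 + 2×1.008 = 927.474 g/mol.
Mass of Si per formula unit: 8 × 28.085 = 224.680 g.
Weight fraction Si = 224.680 / 927.474 = 0.2422.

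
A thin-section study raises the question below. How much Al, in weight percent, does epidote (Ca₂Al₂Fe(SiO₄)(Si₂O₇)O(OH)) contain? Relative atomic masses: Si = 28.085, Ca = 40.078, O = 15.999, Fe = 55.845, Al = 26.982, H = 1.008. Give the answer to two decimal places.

M(Ca₂Al₂Fe(SiO₄)(Si₂O₇)O(OH)) = 483.215 g/mol.
Al contributes 2 × 26.982 = 53.964 g per mole.
53.964/483.215 = 0.1117 → 11.17%.

11.17 weight percent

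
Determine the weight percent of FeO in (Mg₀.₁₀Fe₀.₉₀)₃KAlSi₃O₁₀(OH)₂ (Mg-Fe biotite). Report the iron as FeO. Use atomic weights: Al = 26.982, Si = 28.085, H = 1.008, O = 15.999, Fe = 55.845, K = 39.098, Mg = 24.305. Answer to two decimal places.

38.61 wt%

M((Mg₀.₁₀Fe₀.₉₀)₃KAlSi₃O₁₀(OH)₂) = 502.412 g/mol; M(FeO) = 71.844 g/mol.
Moles FeO per formula unit = 2.70 Fe ÷ 1 = 2.7000.
FeO fraction = (2.7000 × 71.844) / 502.412 = 193.979/502.412 = 0.3861.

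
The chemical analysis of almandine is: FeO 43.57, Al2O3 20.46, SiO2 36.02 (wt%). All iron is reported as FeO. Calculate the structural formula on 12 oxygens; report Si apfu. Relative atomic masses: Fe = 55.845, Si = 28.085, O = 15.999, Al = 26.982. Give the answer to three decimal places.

FeO (M=71.844): mol = 0.60645; Fe = 0.60645, O = 0.60645.
Al2O3 (M=101.961): mol = 0.20066; Al = 0.40132, O = 0.60198.
SiO2 (M=60.083): mol = 0.59950; Si = 0.59950, O = 1.19900.
ΣO = 2.40743; factor = 12/ΣO = 4.98457.
Si apfu = 0.59950 × 4.98457 = 2.988.

2.988 Si apfu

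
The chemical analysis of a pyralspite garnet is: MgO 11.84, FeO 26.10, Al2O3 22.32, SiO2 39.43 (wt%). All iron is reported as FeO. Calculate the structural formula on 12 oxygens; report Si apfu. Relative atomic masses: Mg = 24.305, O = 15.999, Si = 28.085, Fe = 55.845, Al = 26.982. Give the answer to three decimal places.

MgO (M=40.304): mol = 0.29377; Mg = 0.29377, O = 0.29377.
FeO (M=71.844): mol = 0.36329; Fe = 0.36329, O = 0.36329.
Al2O3 (M=101.961): mol = 0.21891; Al = 0.43782, O = 0.65673.
SiO2 (M=60.083): mol = 0.65626; Si = 0.65626, O = 1.31252.
ΣO = 2.62631; factor = 12/ΣO = 4.56915.
Si apfu = 0.65626 × 4.56915 = 2.999.

2.999 Si apfu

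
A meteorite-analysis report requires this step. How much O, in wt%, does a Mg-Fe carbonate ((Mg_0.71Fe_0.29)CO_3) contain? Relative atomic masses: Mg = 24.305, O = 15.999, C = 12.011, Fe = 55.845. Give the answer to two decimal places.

Formula mass = 0.71*24.305 + 0.29*55.845 + 1*12.011 + 3*15.999 = 93.460 g/mol, of which 47.997 g is O.
So O makes up 47.997/93.460 = 0.5136 of the mass, i.e. 51.36%.

51.36 wt%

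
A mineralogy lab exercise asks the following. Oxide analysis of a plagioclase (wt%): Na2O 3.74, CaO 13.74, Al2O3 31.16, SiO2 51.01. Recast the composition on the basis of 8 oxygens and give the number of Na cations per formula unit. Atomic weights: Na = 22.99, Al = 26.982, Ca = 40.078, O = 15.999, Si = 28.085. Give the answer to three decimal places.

0.331 Na apfu

Na2O: 3.74/61.979 = 0.06034 mol → 0.12068 mol Na, 0.06034 mol O.
CaO: 13.74/56.077 = 0.24502 mol → 0.24502 mol Ca, 0.24502 mol O.
Al2O3: 31.16/101.961 = 0.30561 mol → 0.61122 mol Al, 0.91683 mol O.
SiO2: 51.01/60.083 = 0.84899 mol → 0.84899 mol Si, 1.69798 mol O.
Total oxygen = 2.92017 mol. Normalization factor = 8/2.92017 = 2.73957.
Na per 8 O = 0.12068 × 2.73957 = 0.331.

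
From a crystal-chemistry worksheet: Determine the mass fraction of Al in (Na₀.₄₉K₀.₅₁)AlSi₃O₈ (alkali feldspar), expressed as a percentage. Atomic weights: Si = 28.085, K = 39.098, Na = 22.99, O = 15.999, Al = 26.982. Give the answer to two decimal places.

Formula mass = 0.49*22.99 + 0.51*39.098 + 1*26.982 + 3*28.085 + 8*15.999 = 270.434 g/mol, of which 26.982 g is Al.
So Al makes up 26.982/270.434 = 0.0998 of the mass, i.e. 9.98%.

9.98 weight percent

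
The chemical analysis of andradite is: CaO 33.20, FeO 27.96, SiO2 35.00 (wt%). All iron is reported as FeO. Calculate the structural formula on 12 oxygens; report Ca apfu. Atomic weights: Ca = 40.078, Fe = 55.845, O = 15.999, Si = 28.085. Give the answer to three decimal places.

3.310 Ca apfu

33.20 wt% CaO ÷ 56.077 g/mol = 0.59204 mol, giving 0.59204 Ca and 0.59204 O.
27.96 wt% FeO ÷ 71.844 g/mol = 0.38918 mol, giving 0.38918 Fe and 0.38918 O.
35.00 wt% SiO2 ÷ 60.083 g/mol = 0.58253 mol, giving 0.58253 Si and 1.16506 O.
Oxygen sums to 2.14628; scaling by 12/2.14628 = 5.59107 puts the formula on 12 O.
Ca: 0.59204 × 5.59107 = 3.310 atoms per formula unit.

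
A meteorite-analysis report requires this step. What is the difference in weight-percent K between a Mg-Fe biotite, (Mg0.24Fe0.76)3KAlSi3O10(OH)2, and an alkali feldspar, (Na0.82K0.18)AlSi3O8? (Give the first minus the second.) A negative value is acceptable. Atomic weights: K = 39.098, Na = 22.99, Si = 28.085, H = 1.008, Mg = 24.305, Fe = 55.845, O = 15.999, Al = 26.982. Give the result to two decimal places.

M((Mg0.24Fe0.76)3KAlSi3O10(OH)2) = 489.165 g/mol, so wt% K = 39.098/489.165 × 100 = 7.99%.
M((Na0.82K0.18)AlSi3O8) = 265.118 g/mol, so wt% K = 7.038/265.118 × 100 = 2.65%.
7.99 − 2.65 = 5.34 pp.

5.34 percentage points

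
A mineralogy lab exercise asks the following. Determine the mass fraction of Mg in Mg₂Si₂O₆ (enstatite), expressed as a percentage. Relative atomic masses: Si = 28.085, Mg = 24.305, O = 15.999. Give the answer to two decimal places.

Molar mass of Mg₂Si₂O₆: 2·24.305 + 2·28.085 + 6·15.999 = 200.774 g/mol.
Mass of Mg per formula unit: 2 × 24.305 = 48.610 g.
Weight fraction Mg = 48.610 / 200.774 = 0.2421.

24.21 weight percent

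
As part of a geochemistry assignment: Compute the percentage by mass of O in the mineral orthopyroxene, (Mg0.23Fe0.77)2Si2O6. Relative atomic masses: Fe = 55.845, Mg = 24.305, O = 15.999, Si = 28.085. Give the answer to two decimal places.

38.50 mass %

Molar mass of (Mg0.23Fe0.77)2Si2O6: 0.46×24.305 + 1.54×55.845 + 2×28.085 + 6×15.999 = 249.346 g/mol.
Mass of O per formula unit: 6 × 15.999 = 95.994 g.
Weight fraction O = 95.994 / 249.346 = 0.3850.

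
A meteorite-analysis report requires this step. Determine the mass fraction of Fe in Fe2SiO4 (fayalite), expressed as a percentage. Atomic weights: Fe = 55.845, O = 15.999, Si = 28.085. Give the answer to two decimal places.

54.81 wt%

M(Fe2SiO4) = 203.771 g/mol.
Fe contributes 2 × 55.845 = 111.690 g per mole.
111.690/203.771 = 0.5481 → 54.81%.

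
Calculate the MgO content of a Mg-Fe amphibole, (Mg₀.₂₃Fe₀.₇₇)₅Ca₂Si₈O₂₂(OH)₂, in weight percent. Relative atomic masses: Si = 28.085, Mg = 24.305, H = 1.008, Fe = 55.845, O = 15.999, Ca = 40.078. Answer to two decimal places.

Molar mass of (Mg₀.₂₃Fe₀.₇₇)₅Ca₂Si₈O₂₂(OH)₂ = 1.15·24.305 + 3.85·55.845 + 2·40.078 + 8·28.085 + 24·15.999 + 2·1.008 = 933.782 g/mol.
Each formula unit contains 1.15 Mg, equivalent to 1.15/1 = 1.1500 mol MgO.
M(MgO) = 1×24.305 + 1×15.999 = 40.304 g/mol.
Mass of MgO per formula unit = 1.1500 × 40.304 = 46.350 g.
MgO wt% = 46.350 / 933.782 × 100 = 4.96%.

4.96 wt%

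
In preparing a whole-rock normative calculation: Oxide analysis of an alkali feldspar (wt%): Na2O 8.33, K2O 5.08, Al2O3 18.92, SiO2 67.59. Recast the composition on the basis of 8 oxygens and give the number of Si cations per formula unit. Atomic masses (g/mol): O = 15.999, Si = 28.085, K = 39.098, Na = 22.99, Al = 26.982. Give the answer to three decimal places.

Na2O (M=61.979): mol = 0.13440; Na = 0.26880, O = 0.13440.
K2O (M=94.195): mol = 0.05393; K = 0.10786, O = 0.05393.
Al2O3 (M=101.961): mol = 0.18556; Al = 0.37112, O = 0.55668.
SiO2 (M=60.083): mol = 1.12494; Si = 1.12494, O = 2.24988.
ΣO = 2.99489; factor = 8/ΣO = 2.67122.
Si apfu = 1.12494 × 2.67122 = 3.005.

3.005 Si apfu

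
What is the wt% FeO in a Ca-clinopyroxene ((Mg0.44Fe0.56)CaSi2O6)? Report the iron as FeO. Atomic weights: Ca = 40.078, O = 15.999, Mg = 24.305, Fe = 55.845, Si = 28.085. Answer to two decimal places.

17.18 wt%

M((Mg0.44Fe0.56)CaSi2O6) = 234.209 g/mol; M(FeO) = 71.844 g/mol.
Moles FeO per formula unit = 0.56 Fe ÷ 1 = 0.5600.
FeO fraction = (0.5600 × 71.844) / 234.209 = 40.233/234.209 = 0.1718.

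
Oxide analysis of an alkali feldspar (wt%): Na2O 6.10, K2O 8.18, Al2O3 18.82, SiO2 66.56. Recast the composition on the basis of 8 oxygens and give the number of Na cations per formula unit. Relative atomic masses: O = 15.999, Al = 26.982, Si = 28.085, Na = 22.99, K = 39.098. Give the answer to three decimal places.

6.10 wt% Na2O ÷ 61.979 g/mol = 0.09842 mol, giving 0.19684 Na and 0.09842 O.
8.18 wt% K2O ÷ 94.195 g/mol = 0.08684 mol, giving 0.17368 K and 0.08684 O.
18.82 wt% Al2O3 ÷ 101.961 g/mol = 0.18458 mol, giving 0.36916 Al and 0.55374 O.
66.56 wt% SiO2 ÷ 60.083 g/mol = 1.10780 mol, giving 1.10780 Si and 2.21560 O.
Oxygen sums to 2.95460; scaling by 8/2.95460 = 2.70764 puts the formula on 8 O.
Na: 0.19684 × 2.70764 = 0.533 atoms per formula unit.

0.533 Na apfu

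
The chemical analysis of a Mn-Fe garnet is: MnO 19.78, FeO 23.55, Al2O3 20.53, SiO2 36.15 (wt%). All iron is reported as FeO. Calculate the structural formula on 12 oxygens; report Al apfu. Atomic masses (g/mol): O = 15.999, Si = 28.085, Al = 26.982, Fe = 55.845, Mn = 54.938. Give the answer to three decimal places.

2.002 Al apfu

19.78 wt% MnO ÷ 70.937 g/mol = 0.27884 mol, giving 0.27884 Mn and 0.27884 O.
23.55 wt% FeO ÷ 71.844 g/mol = 0.32779 mol, giving 0.32779 Fe and 0.32779 O.
20.53 wt% Al2O3 ÷ 101.961 g/mol = 0.20135 mol, giving 0.40270 Al and 0.60405 O.
36.15 wt% SiO2 ÷ 60.083 g/mol = 0.60167 mol, giving 0.60167 Si and 1.20334 O.
Oxygen sums to 2.41402; scaling by 12/2.41402 = 4.97096 puts the formula on 12 O.
Al: 0.40270 × 4.97096 = 2.002 atoms per formula unit.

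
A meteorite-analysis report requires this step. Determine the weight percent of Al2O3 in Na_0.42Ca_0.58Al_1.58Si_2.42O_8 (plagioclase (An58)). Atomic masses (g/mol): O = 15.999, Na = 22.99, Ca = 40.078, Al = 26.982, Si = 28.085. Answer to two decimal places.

29.67 wt%

Formula mass = 271.490 g/mol.
1.58 Al → 0.7900 mol Al2O3 per formula unit; M(Al2O3) = 101.961, so Al2O3 mass = 80.549 g.
80.549/271.490 × 100 = 29.67 wt%.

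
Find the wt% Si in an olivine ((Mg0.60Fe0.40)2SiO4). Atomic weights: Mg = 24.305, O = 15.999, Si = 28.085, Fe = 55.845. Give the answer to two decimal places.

M((Mg0.60Fe0.40)2SiO4) = 165.923 g/mol.
Si contributes 1 × 28.085 = 28.085 g per mole.
28.085/165.923 = 0.1693 → 16.93%.

16.93 mass %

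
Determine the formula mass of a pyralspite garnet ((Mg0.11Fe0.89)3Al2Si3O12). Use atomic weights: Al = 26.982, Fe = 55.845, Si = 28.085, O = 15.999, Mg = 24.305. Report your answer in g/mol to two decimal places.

487.33 g/mol

The formula mass is the sum 0.33×24.305 + 2.67×55.845 + 2×26.982 + 3×28.085 + 12×15.999.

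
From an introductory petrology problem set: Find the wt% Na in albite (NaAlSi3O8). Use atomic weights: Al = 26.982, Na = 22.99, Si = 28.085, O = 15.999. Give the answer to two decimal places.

M(NaAlSi3O8) = 262.219 g/mol.
Na contributes 1 × 22.99 = 22.990 g per mole.
22.990/262.219 = 0.0877 → 8.77%.

8.77 weight percent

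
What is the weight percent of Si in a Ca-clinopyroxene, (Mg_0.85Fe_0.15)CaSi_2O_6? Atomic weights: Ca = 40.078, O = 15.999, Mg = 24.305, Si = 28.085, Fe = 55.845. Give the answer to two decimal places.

25.38 weight percent

Formula mass = 0.85*24.305 + 0.15*55.845 + 1*40.078 + 2*28.085 + 6*15.999 = 221.278 g/mol, of which 56.170 g is Si.
So Si makes up 56.170/221.278 = 0.2538 of the mass, i.e. 25.38%.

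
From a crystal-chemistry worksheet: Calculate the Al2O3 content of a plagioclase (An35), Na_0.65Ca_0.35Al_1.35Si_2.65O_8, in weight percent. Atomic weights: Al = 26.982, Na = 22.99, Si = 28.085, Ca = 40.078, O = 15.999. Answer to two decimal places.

Molar mass of Na_0.65Ca_0.35Al_1.35Si_2.65O_8 = 0.65*22.99 + 0.35*40.078 + 1.35*26.982 + 2.65*28.085 + 8*15.999 = 267.814 g/mol.
Each formula unit contains 1.35 Al, equivalent to 1.35/2 = 0.6750 mol Al2O3.
M(Al2O3) = 2×26.982 + 3×15.999 = 101.961 g/mol.
Mass of Al2O3 per formula unit = 0.6750 × 101.961 = 68.824 g.
Al2O3 wt% = 68.824 / 267.814 × 100 = 25.70%.

25.70 wt%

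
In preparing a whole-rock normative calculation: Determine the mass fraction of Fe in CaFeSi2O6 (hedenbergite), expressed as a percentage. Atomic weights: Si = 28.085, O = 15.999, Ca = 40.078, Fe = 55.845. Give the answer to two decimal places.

Formula mass = 1·40.078 + 1·55.845 + 2·28.085 + 6·15.999 = 248.087 g/mol, of which 55.845 g is Fe.
So Fe makes up 55.845/248.087 = 0.2251 of the mass, i.e. 22.51%.

22.51 mass %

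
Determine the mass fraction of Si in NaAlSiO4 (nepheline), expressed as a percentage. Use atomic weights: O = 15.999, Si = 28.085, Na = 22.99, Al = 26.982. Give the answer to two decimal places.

19.77 wt%

M(NaAlSiO4) = 142.053 g/mol.
Si contributes 1 × 28.085 = 28.085 g per mole.
28.085/142.053 = 0.1977 → 19.77%.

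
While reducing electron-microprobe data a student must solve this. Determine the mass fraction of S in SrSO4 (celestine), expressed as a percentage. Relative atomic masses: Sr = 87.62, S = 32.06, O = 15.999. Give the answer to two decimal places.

M(SrSO4) = 183.676 g/mol.
S contributes 1 × 32.06 = 32.060 g per mole.
32.060/183.676 = 0.1745 → 17.45%.

17.45 wt%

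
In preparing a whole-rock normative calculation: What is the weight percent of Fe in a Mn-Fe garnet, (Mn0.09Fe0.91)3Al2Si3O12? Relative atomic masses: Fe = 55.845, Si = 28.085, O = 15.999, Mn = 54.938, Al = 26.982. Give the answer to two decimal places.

Molar mass of (Mn0.09Fe0.91)3Al2Si3O12: 0.27×54.938 + 2.73×55.845 + 2×26.982 + 3×28.085 + 12×15.999 = 497.497 g/mol.
Mass of Fe per formula unit: 2.73 × 55.845 = 152.457 g.
Weight fraction Fe = 152.457 / 497.497 = 0.3064.

30.64 weight percent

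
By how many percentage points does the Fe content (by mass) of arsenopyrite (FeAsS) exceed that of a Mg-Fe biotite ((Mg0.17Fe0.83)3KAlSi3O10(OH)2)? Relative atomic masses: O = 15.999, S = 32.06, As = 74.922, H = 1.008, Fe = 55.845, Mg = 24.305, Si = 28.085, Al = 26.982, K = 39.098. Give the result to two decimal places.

6.25 percentage points

Fe in FeAsS: molar mass 162.827 g/mol; 1×55.845 = 55.845 g → 34.30 wt%.
Fe in (Mg0.17Fe0.83)3KAlSi3O10(OH)2: molar mass 495.789 g/mol; 2.49×55.845 = 139.054 g → 28.05 wt%.
Difference = 34.30 − 28.05 = 6.25 percentage points.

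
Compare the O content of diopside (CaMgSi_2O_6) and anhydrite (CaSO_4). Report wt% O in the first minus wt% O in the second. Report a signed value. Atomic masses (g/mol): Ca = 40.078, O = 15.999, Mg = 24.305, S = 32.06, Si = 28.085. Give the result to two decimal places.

-2.68 percentage points

M(CaMgSi_2O_6) = 216.547 g/mol, so wt% O = 95.994/216.547 × 100 = 44.33%.
M(CaSO_4) = 136.134 g/mol, so wt% O = 63.996/136.134 × 100 = 47.01%.
44.33 − 47.01 = -2.68 pp.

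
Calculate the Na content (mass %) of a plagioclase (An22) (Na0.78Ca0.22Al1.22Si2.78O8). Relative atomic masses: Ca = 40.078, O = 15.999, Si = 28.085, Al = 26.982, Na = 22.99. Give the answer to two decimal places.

6.75 mass %

M(Na0.78Ca0.22Al1.22Si2.78O8) = 265.736 g/mol.
Na contributes 0.78 × 22.99 = 17.932 g per mole.
17.932/265.736 = 0.0675 → 6.75%.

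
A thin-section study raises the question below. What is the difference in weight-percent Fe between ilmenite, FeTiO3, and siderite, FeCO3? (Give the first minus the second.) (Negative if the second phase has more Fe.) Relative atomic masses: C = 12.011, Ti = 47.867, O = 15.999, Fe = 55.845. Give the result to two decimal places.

-11.39 percentage points

First mineral: 55.845 g Fe in 151.709 g formula = 36.81 wt% Fe.
Second mineral: 55.845 g Fe in 115.853 g formula = 48.20 wt% Fe.
36.81% − 48.20% gives a difference of -11.39 percentage points.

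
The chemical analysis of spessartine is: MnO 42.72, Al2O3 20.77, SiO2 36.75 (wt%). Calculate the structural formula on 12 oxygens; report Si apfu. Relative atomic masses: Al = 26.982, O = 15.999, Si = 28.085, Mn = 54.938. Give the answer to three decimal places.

3.012 Si apfu

42.72 wt% MnO ÷ 70.937 g/mol = 0.60222 mol, giving 0.60222 Mn and 0.60222 O.
20.77 wt% Al2O3 ÷ 101.961 g/mol = 0.20371 mol, giving 0.40742 Al and 0.61113 O.
36.75 wt% SiO2 ÷ 60.083 g/mol = 0.61165 mol, giving 0.61165 Si and 1.22330 O.
Oxygen sums to 2.43665; scaling by 12/2.43665 = 4.92479 puts the formula on 12 O.
Si: 0.61165 × 4.92479 = 3.012 atoms per formula unit.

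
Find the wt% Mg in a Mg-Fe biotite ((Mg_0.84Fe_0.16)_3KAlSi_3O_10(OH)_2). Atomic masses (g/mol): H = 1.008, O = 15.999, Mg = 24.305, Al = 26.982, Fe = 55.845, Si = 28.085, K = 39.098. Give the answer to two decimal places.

Molar mass of (Mg_0.84Fe_0.16)_3KAlSi_3O_10(OH)_2: 2.52*24.305 + 0.48*55.845 + 1*39.098 + 1*26.982 + 3*28.085 + 12*15.999 + 2*1.008 = 432.393 g/mol.
Mass of Mg per formula unit: 2.52 × 24.305 = 61.249 g.
Weight fraction Mg = 61.249 / 432.393 = 0.1417.

14.17 wt%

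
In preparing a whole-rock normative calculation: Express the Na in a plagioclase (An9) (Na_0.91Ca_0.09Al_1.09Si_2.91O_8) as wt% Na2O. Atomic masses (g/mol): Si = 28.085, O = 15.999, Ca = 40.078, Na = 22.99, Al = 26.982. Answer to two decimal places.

10.70 wt%

Molar mass of Na_0.91Ca_0.09Al_1.09Si_2.91O_8 = 0.91·22.99 + 0.09·40.078 + 1.09·26.982 + 2.91·28.085 + 8·15.999 = 263.658 g/mol.
Each formula unit contains 0.91 Na, equivalent to 0.91/2 = 0.4550 mol Na2O.
M(Na2O) = 2×22.99 + 1×15.999 = 61.979 g/mol.
Mass of Na2O per formula unit = 0.4550 × 61.979 = 28.200 g.
Na2O wt% = 28.200 / 263.658 × 100 = 10.70%.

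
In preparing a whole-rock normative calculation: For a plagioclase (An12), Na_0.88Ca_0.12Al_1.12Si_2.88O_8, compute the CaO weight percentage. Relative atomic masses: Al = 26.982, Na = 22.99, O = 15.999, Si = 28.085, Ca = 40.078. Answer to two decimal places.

Formula mass = 264.137 g/mol.
0.12 Ca → 0.1200 mol CaO per formula unit; M(CaO) = 56.077, so CaO mass = 6.729 g.
6.729/264.137 × 100 = 2.55 wt%.

2.55 wt%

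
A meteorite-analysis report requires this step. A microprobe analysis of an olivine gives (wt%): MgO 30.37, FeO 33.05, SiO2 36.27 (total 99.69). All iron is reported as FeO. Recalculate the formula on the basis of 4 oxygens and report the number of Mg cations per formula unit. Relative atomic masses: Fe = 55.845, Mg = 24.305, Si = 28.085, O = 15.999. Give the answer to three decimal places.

1.245 Mg apfu

MgO (M=40.304): mol = 0.75352; Mg = 0.75352, O = 0.75352.
FeO (M=71.844): mol = 0.46002; Fe = 0.46002, O = 0.46002.
SiO2 (M=60.083): mol = 0.60366; Si = 0.60366, O = 1.20732.
ΣO = 2.42086; factor = 4/ΣO = 1.65231.
Mg apfu = 0.75352 × 1.65231 = 1.245.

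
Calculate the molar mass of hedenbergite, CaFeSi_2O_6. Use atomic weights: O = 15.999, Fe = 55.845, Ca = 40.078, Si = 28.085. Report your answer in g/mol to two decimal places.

M = 1*40.078 + 1*55.845 + 2*28.085 + 6*15.999

248.09 g/mol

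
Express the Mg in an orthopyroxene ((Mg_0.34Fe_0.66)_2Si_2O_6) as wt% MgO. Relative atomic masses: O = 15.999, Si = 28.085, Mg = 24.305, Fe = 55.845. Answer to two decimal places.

11.31 wt%

Molar mass of (Mg_0.34Fe_0.66)_2Si_2O_6 = 0.68·24.305 + 1.32·55.845 + 2·28.085 + 6·15.999 = 242.407 g/mol.
Each formula unit contains 0.68 Mg, equivalent to 0.68/1 = 0.6800 mol MgO.
M(MgO) = 1×24.305 + 1×15.999 = 40.304 g/mol.
Mass of MgO per formula unit = 0.6800 × 40.304 = 27.407 g.
MgO wt% = 27.407 / 242.407 × 100 = 11.31%.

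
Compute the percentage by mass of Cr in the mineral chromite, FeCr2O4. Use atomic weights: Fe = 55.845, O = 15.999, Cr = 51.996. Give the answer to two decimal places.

Molar mass of FeCr2O4: 1*55.845 + 2*51.996 + 4*15.999 = 223.833 g/mol.
Mass of Cr per formula unit: 2 × 51.996 = 103.992 g.
Weight fraction Cr = 103.992 / 223.833 = 0.4646.

46.46 mass %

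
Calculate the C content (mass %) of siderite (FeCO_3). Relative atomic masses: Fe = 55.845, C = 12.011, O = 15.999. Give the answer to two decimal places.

Formula mass = 1×55.845 + 1×12.011 + 3×15.999 = 115.853 g/mol, of which 12.011 g is C.
So C makes up 12.011/115.853 = 0.1037 of the mass, i.e. 10.37%.

10.37 mass %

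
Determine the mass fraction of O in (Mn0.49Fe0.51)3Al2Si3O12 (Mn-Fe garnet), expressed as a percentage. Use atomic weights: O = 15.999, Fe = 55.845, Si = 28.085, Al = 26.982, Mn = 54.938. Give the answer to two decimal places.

38.68 wt%

M((Mn0.49Fe0.51)3Al2Si3O12) = 496.409 g/mol.
O contributes 12 × 15.999 = 191.988 g per mole.
191.988/496.409 = 0.3868 → 38.68%.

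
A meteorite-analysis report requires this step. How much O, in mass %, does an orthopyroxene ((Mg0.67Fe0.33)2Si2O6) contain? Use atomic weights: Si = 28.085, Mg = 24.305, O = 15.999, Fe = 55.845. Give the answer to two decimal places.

Formula mass = 1.34·24.305 + 0.66·55.845 + 2·28.085 + 6·15.999 = 221.590 g/mol, of which 95.994 g is O.
So O makes up 95.994/221.590 = 0.4332 of the mass, i.e. 43.32%.

43.32 mass %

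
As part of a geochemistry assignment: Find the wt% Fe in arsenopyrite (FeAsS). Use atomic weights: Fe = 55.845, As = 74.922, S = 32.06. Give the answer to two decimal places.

Molar mass of FeAsS: 1·55.845 + 1·74.922 + 1·32.06 = 162.827 g/mol.
Mass of Fe per formula unit: 1 × 55.845 = 55.845 g.
Weight fraction Fe = 55.845 / 162.827 = 0.3430.

34.30 mass %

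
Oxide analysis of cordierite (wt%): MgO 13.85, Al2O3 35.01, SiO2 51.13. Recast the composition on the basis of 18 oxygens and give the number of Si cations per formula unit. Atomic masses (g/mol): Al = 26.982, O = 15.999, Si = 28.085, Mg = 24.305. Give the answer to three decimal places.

4.980 Si apfu

13.85 wt% MgO ÷ 40.304 g/mol = 0.34364 mol, giving 0.34364 Mg and 0.34364 O.
35.01 wt% Al2O3 ÷ 101.961 g/mol = 0.34337 mol, giving 0.68674 Al and 1.03011 O.
51.13 wt% SiO2 ÷ 60.083 g/mol = 0.85099 mol, giving 0.85099 Si and 1.70198 O.
Oxygen sums to 3.07573; scaling by 18/3.07573 = 5.85227 puts the formula on 18 O.
Si: 0.85099 × 5.85227 = 4.980 atoms per formula unit.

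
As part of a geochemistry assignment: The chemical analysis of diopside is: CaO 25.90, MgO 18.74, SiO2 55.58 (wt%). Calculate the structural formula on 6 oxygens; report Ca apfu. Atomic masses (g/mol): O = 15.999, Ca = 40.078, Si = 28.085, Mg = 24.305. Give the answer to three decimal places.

0.998 Ca apfu

25.90 wt% CaO ÷ 56.077 g/mol = 0.46186 mol, giving 0.46186 Ca and 0.46186 O.
18.74 wt% MgO ÷ 40.304 g/mol = 0.46497 mol, giving 0.46497 Mg and 0.46497 O.
55.58 wt% SiO2 ÷ 60.083 g/mol = 0.92505 mol, giving 0.92505 Si and 1.85010 O.
Oxygen sums to 2.77693; scaling by 6/2.77693 = 2.16066 puts the formula on 6 O.
Ca: 0.46186 × 2.16066 = 0.998 atoms per formula unit.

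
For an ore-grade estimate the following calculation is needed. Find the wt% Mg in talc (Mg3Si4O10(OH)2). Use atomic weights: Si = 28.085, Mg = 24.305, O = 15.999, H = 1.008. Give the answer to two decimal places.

19.23 mass %

Formula mass = 3×24.305 + 4×28.085 + 12×15.999 + 2×1.008 = 379.259 g/mol, of which 72.915 g is Mg.
So Mg makes up 72.915/379.259 = 0.1923 of the mass, i.e. 19.23%.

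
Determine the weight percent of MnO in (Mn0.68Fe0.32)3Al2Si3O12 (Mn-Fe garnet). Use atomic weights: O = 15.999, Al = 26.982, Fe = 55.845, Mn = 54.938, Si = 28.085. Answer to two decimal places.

29.18 wt%

Molar mass of (Mn0.68Fe0.32)3Al2Si3O12 = 2.04×54.938 + 0.96×55.845 + 2×26.982 + 3×28.085 + 12×15.999 = 495.892 g/mol.
Each formula unit contains 2.04 Mn, equivalent to 2.04/1 = 2.0400 mol MnO.
M(MnO) = 1×54.938 + 1×15.999 = 70.937 g/mol.
Mass of MnO per formula unit = 2.0400 × 70.937 = 144.711 g.
MnO wt% = 144.711 / 495.892 × 100 = 29.18%.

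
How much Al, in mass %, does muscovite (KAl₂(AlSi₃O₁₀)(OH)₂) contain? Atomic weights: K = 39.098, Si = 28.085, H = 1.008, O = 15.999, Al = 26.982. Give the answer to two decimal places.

20.32 mass %

M(KAl₂(AlSi₃O₁₀)(OH)₂) = 398.303 g/mol.
Al contributes 3 × 26.982 = 80.946 g per mole.
80.946/398.303 = 0.2032 → 20.32%.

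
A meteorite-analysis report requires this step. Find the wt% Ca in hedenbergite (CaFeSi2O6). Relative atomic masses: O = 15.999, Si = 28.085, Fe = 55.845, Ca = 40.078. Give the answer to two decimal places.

16.15 mass %

Formula mass = 1·40.078 + 1·55.845 + 2·28.085 + 6·15.999 = 248.087 g/mol, of which 40.078 g is Ca.
So Ca makes up 40.078/248.087 = 0.1615 of the mass, i.e. 16.15%.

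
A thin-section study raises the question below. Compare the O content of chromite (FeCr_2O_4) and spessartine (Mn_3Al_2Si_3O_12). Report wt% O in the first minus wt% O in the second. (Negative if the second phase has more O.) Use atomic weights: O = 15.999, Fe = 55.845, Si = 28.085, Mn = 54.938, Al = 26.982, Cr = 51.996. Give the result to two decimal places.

-10.19 percentage points

O in FeCr_2O_4: molar mass 223.833 g/mol; 4×15.999 = 63.996 g → 28.59 wt%.
O in Mn_3Al_2Si_3O_12: molar mass 495.021 g/mol; 12×15.999 = 191.988 g → 38.78 wt%.
Difference = 28.59 − 38.78 = -10.19 percentage points.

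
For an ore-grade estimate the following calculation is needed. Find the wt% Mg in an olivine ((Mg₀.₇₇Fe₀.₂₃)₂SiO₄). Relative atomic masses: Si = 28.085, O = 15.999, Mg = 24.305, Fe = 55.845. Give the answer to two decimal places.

24.12 wt%

M((Mg₀.₇₇Fe₀.₂₃)₂SiO₄) = 155.199 g/mol.
Mg contributes 1.54 × 24.305 = 37.430 g per mole.
37.430/155.199 = 0.2412 → 24.12%.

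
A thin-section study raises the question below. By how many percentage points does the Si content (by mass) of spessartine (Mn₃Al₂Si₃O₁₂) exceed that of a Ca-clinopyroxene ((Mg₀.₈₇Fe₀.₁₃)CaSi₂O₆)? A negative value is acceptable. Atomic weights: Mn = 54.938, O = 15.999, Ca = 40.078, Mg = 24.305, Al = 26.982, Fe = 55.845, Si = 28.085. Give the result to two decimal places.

Si in Mn₃Al₂Si₃O₁₂: molar mass 495.021 g/mol; 3×28.085 = 84.255 g → 17.02 wt%.
Si in (Mg₀.₈₇Fe₀.₁₃)CaSi₂O₆: molar mass 220.647 g/mol; 2×28.085 = 56.170 g → 25.46 wt%.
Difference = 17.02 − 25.46 = -8.44 percentage points.

-8.44 percentage points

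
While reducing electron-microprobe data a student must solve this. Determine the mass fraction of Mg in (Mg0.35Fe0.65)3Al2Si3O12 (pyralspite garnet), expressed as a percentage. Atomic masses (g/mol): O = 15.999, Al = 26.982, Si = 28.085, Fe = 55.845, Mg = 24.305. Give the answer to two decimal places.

5.49 mass %

Formula mass = 1.05*24.305 + 1.95*55.845 + 2*26.982 + 3*28.085 + 12*15.999 = 464.625 g/mol, of which 25.520 g is Mg.
So Mg makes up 25.520/464.625 = 0.0549 of the mass, i.e. 5.49%.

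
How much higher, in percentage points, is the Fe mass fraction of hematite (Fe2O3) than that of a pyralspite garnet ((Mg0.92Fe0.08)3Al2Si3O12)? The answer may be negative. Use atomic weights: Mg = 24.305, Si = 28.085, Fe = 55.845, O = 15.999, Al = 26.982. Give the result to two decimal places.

Fe in Fe2O3: molar mass 159.687 g/mol; 2×55.845 = 111.690 g → 69.94 wt%.
Fe in (Mg0.92Fe0.08)3Al2Si3O12: molar mass 410.692 g/mol; 0.24×55.845 = 13.403 g → 3.26 wt%.
Difference = 69.94 − 3.26 = 66.68 percentage points.

66.68 percentage points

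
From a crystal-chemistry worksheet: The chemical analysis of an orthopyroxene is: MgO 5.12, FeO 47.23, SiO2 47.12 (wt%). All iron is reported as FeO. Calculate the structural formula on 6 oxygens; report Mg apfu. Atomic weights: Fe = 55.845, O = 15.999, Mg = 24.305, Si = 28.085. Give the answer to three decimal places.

0.324 Mg apfu

MgO: 5.12/40.304 = 0.12703 mol → 0.12703 mol Mg, 0.12703 mol O.
FeO: 47.23/71.844 = 0.65740 mol → 0.65740 mol Fe, 0.65740 mol O.
SiO2: 47.12/60.083 = 0.78425 mol → 0.78425 mol Si, 1.56850 mol O.
Total oxygen = 2.35293 mol. Normalization factor = 6/2.35293 = 2.55001.
Mg per 6 O = 0.12703 × 2.55001 = 0.324.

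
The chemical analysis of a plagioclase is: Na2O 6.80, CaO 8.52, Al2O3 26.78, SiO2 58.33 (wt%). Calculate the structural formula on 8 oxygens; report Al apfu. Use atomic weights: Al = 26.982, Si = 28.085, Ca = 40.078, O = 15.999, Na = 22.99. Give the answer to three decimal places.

6.80 wt% Na2O ÷ 61.979 g/mol = 0.10971 mol, giving 0.21942 Na and 0.10971 O.
8.52 wt% CaO ÷ 56.077 g/mol = 0.15193 mol, giving 0.15193 Ca and 0.15193 O.
26.78 wt% Al2O3 ÷ 101.961 g/mol = 0.26265 mol, giving 0.52530 Al and 0.78795 O.
58.33 wt% SiO2 ÷ 60.083 g/mol = 0.97082 mol, giving 0.97082 Si and 1.94164 O.
Oxygen sums to 2.99123; scaling by 8/2.99123 = 2.67449 puts the formula on 8 O.
Al: 0.52530 × 2.67449 = 1.405 atoms per formula unit.

1.405 Al apfu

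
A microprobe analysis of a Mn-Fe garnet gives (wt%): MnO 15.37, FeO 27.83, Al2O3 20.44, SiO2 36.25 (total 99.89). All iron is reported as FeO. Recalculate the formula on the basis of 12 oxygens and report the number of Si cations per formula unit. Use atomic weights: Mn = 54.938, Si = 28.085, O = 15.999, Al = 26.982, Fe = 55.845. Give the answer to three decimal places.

3.002 Si apfu

15.37 wt% MnO ÷ 70.937 g/mol = 0.21667 mol, giving 0.21667 Mn and 0.21667 O.
27.83 wt% FeO ÷ 71.844 g/mol = 0.38737 mol, giving 0.38737 Fe and 0.38737 O.
20.44 wt% Al2O3 ÷ 101.961 g/mol = 0.20047 mol, giving 0.40094 Al and 0.60141 O.
36.25 wt% SiO2 ÷ 60.083 g/mol = 0.60333 mol, giving 0.60333 Si and 1.20666 O.
Oxygen sums to 2.41211; scaling by 12/2.41211 = 4.97490 puts the formula on 12 O.
Si: 0.60333 × 4.97490 = 3.002 atoms per formula unit.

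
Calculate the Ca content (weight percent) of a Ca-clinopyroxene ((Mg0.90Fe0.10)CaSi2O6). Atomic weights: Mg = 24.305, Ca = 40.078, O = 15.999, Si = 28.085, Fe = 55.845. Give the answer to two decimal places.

Formula mass = 0.90×24.305 + 0.10×55.845 + 1×40.078 + 2×28.085 + 6×15.999 = 219.701 g/mol, of which 40.078 g is Ca.
So Ca makes up 40.078/219.701 = 0.1824 of the mass, i.e. 18.24%.

18.24 weight percent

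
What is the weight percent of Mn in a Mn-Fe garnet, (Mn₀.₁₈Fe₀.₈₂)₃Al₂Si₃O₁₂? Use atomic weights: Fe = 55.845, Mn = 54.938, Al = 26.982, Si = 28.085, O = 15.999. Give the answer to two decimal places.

5.97 wt%

M((Mn₀.₁₈Fe₀.₈₂)₃Al₂Si₃O₁₂) = 497.252 g/mol.
Mn contributes 0.54 × 54.938 = 29.667 g per mole.
29.667/497.252 = 0.0597 → 5.97%.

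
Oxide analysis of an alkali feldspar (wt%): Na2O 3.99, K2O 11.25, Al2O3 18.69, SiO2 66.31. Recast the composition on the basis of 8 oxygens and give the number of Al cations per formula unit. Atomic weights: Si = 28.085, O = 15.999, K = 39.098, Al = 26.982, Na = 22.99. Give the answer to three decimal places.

0.997 Al apfu

Na2O: 3.99/61.979 = 0.06438 mol → 0.12876 mol Na, 0.06438 mol O.
K2O: 11.25/94.195 = 0.11943 mol → 0.23886 mol K, 0.11943 mol O.
Al2O3: 18.69/101.961 = 0.18331 mol → 0.36662 mol Al, 0.54993 mol O.
SiO2: 66.31/60.083 = 1.10364 mol → 1.10364 mol Si, 2.20728 mol O.
Total oxygen = 2.94102 mol. Normalization factor = 8/2.94102 = 2.72014.
Al per 8 O = 0.36662 × 2.72014 = 0.997.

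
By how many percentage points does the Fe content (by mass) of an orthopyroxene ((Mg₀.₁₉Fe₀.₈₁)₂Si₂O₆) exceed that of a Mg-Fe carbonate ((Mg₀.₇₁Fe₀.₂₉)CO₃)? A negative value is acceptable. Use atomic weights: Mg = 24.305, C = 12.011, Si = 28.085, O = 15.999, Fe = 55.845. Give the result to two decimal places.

18.59 percentage points

First mineral: 90.469 g Fe in 251.869 g formula = 35.92 wt% Fe.
Second mineral: 16.195 g Fe in 93.460 g formula = 17.33 wt% Fe.
35.92% − 17.33% gives a difference of 18.59 percentage points.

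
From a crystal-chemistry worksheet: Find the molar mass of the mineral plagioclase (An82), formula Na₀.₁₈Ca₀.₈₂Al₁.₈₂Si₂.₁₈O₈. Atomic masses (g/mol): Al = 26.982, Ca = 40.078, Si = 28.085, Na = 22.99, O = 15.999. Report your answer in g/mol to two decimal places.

275.33 g/mol

M = 0.18*22.99 + 0.82*40.078 + 1.82*26.982 + 2.18*28.085 + 8*15.999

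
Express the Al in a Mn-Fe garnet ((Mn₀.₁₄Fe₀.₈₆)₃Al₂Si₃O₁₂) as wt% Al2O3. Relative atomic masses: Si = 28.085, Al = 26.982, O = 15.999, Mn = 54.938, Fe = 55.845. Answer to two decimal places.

Molar mass of (Mn₀.₁₄Fe₀.₈₆)₃Al₂Si₃O₁₂ = 0.42*54.938 + 2.58*55.845 + 2*26.982 + 3*28.085 + 12*15.999 = 497.361 g/mol.
Each formula unit contains 2 Al, equivalent to 2/2 = 1.0000 mol Al2O3.
M(Al2O3) = 2×26.982 + 3×15.999 = 101.961 g/mol.
Mass of Al2O3 per formula unit = 1.0000 × 101.961 = 101.961 g.
Al2O3 wt% = 101.961 / 497.361 × 100 = 20.50%.

20.50 wt%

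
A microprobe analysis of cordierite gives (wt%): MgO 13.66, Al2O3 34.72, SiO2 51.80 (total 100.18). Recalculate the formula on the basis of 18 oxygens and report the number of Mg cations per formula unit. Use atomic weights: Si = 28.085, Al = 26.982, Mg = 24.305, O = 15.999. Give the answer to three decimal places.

13.66 wt% MgO ÷ 40.304 g/mol = 0.33892 mol, giving 0.33892 Mg and 0.33892 O.
34.72 wt% Al2O3 ÷ 101.961 g/mol = 0.34052 mol, giving 0.68104 Al and 1.02156 O.
51.80 wt% SiO2 ÷ 60.083 g/mol = 0.86214 mol, giving 0.86214 Si and 1.72428 O.
Oxygen sums to 3.08476; scaling by 18/3.08476 = 5.83514 puts the formula on 18 O.
Mg: 0.33892 × 5.83514 = 1.978 atoms per formula unit.

1.978 Mg apfu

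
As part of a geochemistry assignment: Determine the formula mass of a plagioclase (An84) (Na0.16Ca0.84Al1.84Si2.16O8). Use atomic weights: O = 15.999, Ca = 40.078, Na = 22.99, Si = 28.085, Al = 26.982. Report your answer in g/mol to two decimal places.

275.65 g/mol

The formula mass is the sum 0.16·22.99 + 0.84·40.078 + 1.84·26.982 + 2.16·28.085 + 8·15.999.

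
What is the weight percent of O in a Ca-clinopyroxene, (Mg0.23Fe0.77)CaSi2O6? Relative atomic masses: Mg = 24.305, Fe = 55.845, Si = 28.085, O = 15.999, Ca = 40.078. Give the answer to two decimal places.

Formula mass = 0.23×24.305 + 0.77×55.845 + 1×40.078 + 2×28.085 + 6×15.999 = 240.833 g/mol, of which 95.994 g is O.
So O makes up 95.994/240.833 = 0.3986 of the mass, i.e. 39.86%.

39.86 wt%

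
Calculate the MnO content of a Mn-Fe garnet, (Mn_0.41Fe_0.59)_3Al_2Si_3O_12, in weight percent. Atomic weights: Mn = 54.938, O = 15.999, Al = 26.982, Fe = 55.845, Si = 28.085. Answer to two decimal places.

Formula mass = 496.626 g/mol.
1.23 Mn → 1.2300 mol MnO per formula unit; M(MnO) = 70.937, so MnO mass = 87.253 g.
87.253/496.626 × 100 = 17.57 wt%.

17.57 wt%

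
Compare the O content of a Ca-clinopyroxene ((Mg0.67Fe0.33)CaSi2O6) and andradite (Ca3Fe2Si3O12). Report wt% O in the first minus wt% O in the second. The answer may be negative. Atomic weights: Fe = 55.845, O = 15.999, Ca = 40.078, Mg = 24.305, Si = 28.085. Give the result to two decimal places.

M((Mg0.67Fe0.33)CaSi2O6) = 226.955 g/mol, so wt% O = 95.994/226.955 × 100 = 42.30%.
M(Ca3Fe2Si3O12) = 508.167 g/mol, so wt% O = 191.988/508.167 × 100 = 37.78%.
42.30 − 37.78 = 4.52 pp.

4.52 percentage points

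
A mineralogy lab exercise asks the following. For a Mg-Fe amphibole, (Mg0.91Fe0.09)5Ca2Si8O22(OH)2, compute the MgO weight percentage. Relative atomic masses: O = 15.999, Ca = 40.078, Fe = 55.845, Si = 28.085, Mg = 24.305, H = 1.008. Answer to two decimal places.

22.19 wt%

M((Mg0.91Fe0.09)5Ca2Si8O22(OH)2) = 826.546 g/mol; M(MgO) = 40.304 g/mol.
Moles MgO per formula unit = 4.55 Mg ÷ 1 = 4.5500.
MgO fraction = (4.5500 × 40.304) / 826.546 = 183.383/826.546 = 0.2219.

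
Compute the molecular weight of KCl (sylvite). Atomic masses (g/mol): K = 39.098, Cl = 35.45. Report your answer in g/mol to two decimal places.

K: 1 × 39.098 = 39.0980
Cl: 1 × 35.45 = 35.4500
Summing the contributions gives the formula mass.

74.55 g/mol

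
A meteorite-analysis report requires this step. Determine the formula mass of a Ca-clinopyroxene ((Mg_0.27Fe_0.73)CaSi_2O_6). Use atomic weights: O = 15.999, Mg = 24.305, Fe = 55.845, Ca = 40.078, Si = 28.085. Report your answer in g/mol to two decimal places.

The formula mass is the sum 0.27·24.305 + 0.73·55.845 + 1·40.078 + 2·28.085 + 6·15.999.

239.57 g/mol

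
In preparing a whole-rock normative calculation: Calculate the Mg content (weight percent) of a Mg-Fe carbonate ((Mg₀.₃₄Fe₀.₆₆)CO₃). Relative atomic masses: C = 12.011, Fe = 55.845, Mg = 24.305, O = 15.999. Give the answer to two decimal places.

Molar mass of (Mg₀.₃₄Fe₀.₆₆)CO₃: 0.34×24.305 + 0.66×55.845 + 1×12.011 + 3×15.999 = 105.129 g/mol.
Mass of Mg per formula unit: 0.34 × 24.305 = 8.264 g.
Weight fraction Mg = 8.264 / 105.129 = 0.0786.

7.86 weight percent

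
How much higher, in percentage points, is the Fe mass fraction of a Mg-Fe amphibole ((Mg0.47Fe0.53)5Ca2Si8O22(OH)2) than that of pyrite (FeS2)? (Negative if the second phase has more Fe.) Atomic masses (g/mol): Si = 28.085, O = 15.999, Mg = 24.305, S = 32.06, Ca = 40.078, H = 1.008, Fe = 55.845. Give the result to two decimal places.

Fe in (Mg0.47Fe0.53)5Ca2Si8O22(OH)2: molar mass 895.934 g/mol; 2.65×55.845 = 147.989 g → 16.52 wt%.
Fe in FeS2: molar mass 119.965 g/mol; 1×55.845 = 55.845 g → 46.55 wt%.
Difference = 16.52 − 46.55 = -30.03 percentage points.

-30.03 percentage points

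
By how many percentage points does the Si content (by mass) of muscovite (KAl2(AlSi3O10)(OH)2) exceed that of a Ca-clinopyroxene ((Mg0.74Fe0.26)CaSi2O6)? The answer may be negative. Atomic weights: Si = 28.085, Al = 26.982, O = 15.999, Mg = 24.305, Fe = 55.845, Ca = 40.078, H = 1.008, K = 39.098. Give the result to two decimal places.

-3.84 percentage points

M(KAl2(AlSi3O10)(OH)2) = 398.303 g/mol, so wt% Si = 84.255/398.303 × 100 = 21.15%.
M((Mg0.74Fe0.26)CaSi2O6) = 224.747 g/mol, so wt% Si = 56.170/224.747 × 100 = 24.99%.
21.15 − 24.99 = -3.84 pp.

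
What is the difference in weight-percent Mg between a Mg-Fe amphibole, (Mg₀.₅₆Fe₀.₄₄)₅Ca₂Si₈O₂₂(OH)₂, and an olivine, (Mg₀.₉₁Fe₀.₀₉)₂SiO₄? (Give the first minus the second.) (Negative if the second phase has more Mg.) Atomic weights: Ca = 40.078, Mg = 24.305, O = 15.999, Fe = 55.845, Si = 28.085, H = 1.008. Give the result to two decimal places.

-22.50 percentage points

Mg in (Mg₀.₅₆Fe₀.₄₄)₅Ca₂Si₈O₂₂(OH)₂: molar mass 881.741 g/mol; 2.80×24.305 = 68.054 g → 7.72 wt%.
Mg in (Mg₀.₉₁Fe₀.₀₉)₂SiO₄: molar mass 146.368 g/mol; 1.82×24.305 = 44.235 g → 30.22 wt%.
Difference = 7.72 − 30.22 = -22.50 percentage points.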